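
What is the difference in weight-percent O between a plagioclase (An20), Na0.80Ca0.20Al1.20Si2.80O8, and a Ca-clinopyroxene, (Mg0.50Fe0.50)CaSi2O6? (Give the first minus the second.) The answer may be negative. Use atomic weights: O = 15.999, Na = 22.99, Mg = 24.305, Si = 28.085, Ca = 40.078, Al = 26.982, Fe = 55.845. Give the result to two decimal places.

M(Na0.80Ca0.20Al1.20Si2.80O8) = 265.416 g/mol, so wt% O = 127.992/265.416 × 100 = 48.22%.
M((Mg0.50Fe0.50)CaSi2O6) = 232.317 g/mol, so wt% O = 95.994/232.317 × 100 = 41.32%.
48.22 − 41.32 = 6.90 pp.

6.90 percentage points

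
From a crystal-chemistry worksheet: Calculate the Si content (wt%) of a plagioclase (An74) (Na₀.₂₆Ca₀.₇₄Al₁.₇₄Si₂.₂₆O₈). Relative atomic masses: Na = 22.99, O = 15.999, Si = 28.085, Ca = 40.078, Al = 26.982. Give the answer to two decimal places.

23.16 wt%

M(Na₀.₂₆Ca₀.₇₄Al₁.₇₄Si₂.₂₆O₈) = 274.048 g/mol.
Si contributes 2.26 × 28.085 = 63.472 g per mole.
63.472/274.048 = 0.2316 → 23.16%.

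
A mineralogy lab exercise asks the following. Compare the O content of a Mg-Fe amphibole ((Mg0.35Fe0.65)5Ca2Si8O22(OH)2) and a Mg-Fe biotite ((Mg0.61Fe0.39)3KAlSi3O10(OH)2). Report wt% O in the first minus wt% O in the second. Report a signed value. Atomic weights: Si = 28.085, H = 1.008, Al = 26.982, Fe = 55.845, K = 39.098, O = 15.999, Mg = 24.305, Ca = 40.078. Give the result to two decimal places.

-0.30 percentage points

First mineral: 383.976 g O in 914.858 g formula = 41.97 wt% O.
Second mineral: 191.988 g O in 454.156 g formula = 42.27 wt% O.
41.97% − 42.27% gives a difference of -0.30 percentage points.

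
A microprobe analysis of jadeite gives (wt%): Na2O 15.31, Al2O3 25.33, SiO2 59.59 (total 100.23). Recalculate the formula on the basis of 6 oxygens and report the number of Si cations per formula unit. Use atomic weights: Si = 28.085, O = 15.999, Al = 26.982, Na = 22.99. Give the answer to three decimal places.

Na2O: 15.31/61.979 = 0.24702 mol → 0.49404 mol Na, 0.24702 mol O.
Al2O3: 25.33/101.961 = 0.24843 mol → 0.49686 mol Al, 0.74529 mol O.
SiO2: 59.59/60.083 = 0.99179 mol → 0.99179 mol Si, 1.98358 mol O.
Total oxygen = 2.97589 mol. Normalization factor = 6/2.97589 = 2.01620.
Si per 6 O = 0.99179 × 2.01620 = 2.000.

2.000 Si apfu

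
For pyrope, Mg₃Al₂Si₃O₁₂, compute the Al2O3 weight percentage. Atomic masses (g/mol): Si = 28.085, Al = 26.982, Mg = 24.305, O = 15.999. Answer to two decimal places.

Molar mass of Mg₃Al₂Si₃O₁₂ = 3*24.305 + 2*26.982 + 3*28.085 + 12*15.999 = 403.122 g/mol.
Each formula unit contains 2 Al, equivalent to 2/2 = 1.0000 mol Al2O3.
M(Al2O3) = 2×26.982 + 3×15.999 = 101.961 g/mol.
Mass of Al2O3 per formula unit = 1.0000 × 101.961 = 101.961 g.
Al2O3 wt% = 101.961 / 403.122 × 100 = 25.29%.

25.29 wt%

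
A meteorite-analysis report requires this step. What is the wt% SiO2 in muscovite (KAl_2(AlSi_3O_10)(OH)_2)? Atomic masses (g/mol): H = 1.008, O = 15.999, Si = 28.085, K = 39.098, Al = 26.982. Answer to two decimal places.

45.25 wt%

Molar mass of KAl_2(AlSi_3O_10)(OH)_2 = 1*39.098 + 3*26.982 + 3*28.085 + 12*15.999 + 2*1.008 = 398.303 g/mol.
Each formula unit contains 3 Si, equivalent to 3/1 = 3.0000 mol SiO2.
M(SiO2) = 1×28.085 + 2×15.999 = 60.083 g/mol.
Mass of SiO2 per formula unit = 3.0000 × 60.083 = 180.249 g.
SiO2 wt% = 180.249 / 398.303 × 100 = 45.25%.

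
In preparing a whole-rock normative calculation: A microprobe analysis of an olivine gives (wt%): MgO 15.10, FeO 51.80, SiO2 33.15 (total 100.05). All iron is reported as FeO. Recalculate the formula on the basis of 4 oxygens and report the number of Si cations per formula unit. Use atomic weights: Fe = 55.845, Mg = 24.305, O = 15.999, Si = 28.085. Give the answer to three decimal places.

15.10 wt% MgO ÷ 40.304 g/mol = 0.37465 mol, giving 0.37465 Mg and 0.37465 O.
51.80 wt% FeO ÷ 71.844 g/mol = 0.72101 mol, giving 0.72101 Fe and 0.72101 O.
33.15 wt% SiO2 ÷ 60.083 g/mol = 0.55174 mol, giving 0.55174 Si and 1.10348 O.
Oxygen sums to 2.19914; scaling by 4/2.19914 = 1.81889 puts the formula on 4 O.
Si: 0.55174 × 1.81889 = 1.004 atoms per formula unit.

1.004 Si apfu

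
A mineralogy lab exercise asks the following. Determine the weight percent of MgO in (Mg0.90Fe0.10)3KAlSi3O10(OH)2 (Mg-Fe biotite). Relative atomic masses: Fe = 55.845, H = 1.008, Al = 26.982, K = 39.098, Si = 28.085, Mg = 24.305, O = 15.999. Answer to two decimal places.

25.50 wt%

Molar mass of (Mg0.90Fe0.10)3KAlSi3O10(OH)2 = 2.70*24.305 + 0.30*55.845 + 1*39.098 + 1*26.982 + 3*28.085 + 12*15.999 + 2*1.008 = 426.716 g/mol.
Each formula unit contains 2.70 Mg, equivalent to 2.70/1 = 2.7000 mol MgO.
M(MgO) = 1×24.305 + 1×15.999 = 40.304 g/mol.
Mass of MgO per formula unit = 2.7000 × 40.304 = 108.821 g.
MgO wt% = 108.821 / 426.716 × 100 = 25.50%.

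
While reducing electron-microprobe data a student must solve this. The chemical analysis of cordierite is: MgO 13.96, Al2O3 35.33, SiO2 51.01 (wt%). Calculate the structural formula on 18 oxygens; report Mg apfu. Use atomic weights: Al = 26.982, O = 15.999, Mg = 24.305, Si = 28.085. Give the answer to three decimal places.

2.022 Mg apfu

MgO: 13.96/40.304 = 0.34637 mol → 0.34637 mol Mg, 0.34637 mol O.
Al2O3: 35.33/101.961 = 0.34651 mol → 0.69302 mol Al, 1.03953 mol O.
SiO2: 51.01/60.083 = 0.84899 mol → 0.84899 mol Si, 1.69798 mol O.
Total oxygen = 3.08388 mol. Normalization factor = 18/3.08388 = 5.83680.
Mg per 18 O = 0.34637 × 5.83680 = 2.022.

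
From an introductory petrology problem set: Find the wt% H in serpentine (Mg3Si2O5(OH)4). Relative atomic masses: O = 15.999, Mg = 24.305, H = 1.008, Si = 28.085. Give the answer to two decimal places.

1.46 weight percent

Formula mass = 3*24.305 + 2*28.085 + 9*15.999 + 4*1.008 = 277.108 g/mol, of which 4.032 g is H.
So H makes up 4.032/277.108 = 0.0146 of the mass, i.e. 1.46%.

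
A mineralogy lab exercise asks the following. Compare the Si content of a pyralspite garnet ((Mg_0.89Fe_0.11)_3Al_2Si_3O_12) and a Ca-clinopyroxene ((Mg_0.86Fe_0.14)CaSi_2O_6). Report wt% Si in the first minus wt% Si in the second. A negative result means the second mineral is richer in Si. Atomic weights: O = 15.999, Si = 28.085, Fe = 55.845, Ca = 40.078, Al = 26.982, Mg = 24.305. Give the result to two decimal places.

First mineral: 84.255 g Si in 413.530 g formula = 20.37 wt% Si.
Second mineral: 56.170 g Si in 220.963 g formula = 25.42 wt% Si.
20.37% − 25.42% gives a difference of -5.05 percentage points.

-5.05 percentage points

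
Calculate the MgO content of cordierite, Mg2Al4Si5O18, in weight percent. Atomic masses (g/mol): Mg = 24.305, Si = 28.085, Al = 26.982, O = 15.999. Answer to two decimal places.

Molar mass of Mg2Al4Si5O18 = 2×24.305 + 4×26.982 + 5×28.085 + 18×15.999 = 584.945 g/mol.
Each formula unit contains 2 Mg, equivalent to 2/1 = 2.0000 mol MgO.
M(MgO) = 1×24.305 + 1×15.999 = 40.304 g/mol.
Mass of MgO per formula unit = 2.0000 × 40.304 = 80.608 g.
MgO wt% = 80.608 / 584.945 × 100 = 13.78%.

13.78 wt%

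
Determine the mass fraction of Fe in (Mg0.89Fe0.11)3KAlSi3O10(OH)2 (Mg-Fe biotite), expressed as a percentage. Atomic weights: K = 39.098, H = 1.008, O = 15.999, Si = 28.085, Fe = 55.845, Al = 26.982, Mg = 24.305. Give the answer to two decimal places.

4.31 mass %

Formula mass = 2.67×24.305 + 0.33×55.845 + 1×39.098 + 1×26.982 + 3×28.085 + 12×15.999 + 2×1.008 = 427.662 g/mol, of which 18.429 g is Fe.
So Fe makes up 18.429/427.662 = 0.0431 of the mass, i.e. 4.31%.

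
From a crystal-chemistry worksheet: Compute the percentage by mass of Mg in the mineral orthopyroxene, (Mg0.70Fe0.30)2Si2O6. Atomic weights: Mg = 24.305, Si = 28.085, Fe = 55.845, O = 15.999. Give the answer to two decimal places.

Molar mass of (Mg0.70Fe0.30)2Si2O6: 1.40*24.305 + 0.60*55.845 + 2*28.085 + 6*15.999 = 219.698 g/mol.
Mass of Mg per formula unit: 1.40 × 24.305 = 34.027 g.
Weight fraction Mg = 34.027 / 219.698 = 0.1549.

15.49 weight percent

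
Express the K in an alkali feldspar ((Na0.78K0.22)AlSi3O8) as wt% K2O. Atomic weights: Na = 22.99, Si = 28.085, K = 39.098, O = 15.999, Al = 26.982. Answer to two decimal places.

3.90 wt%

Formula mass = 265.763 g/mol.
0.22 K → 0.1100 mol K2O per formula unit; M(K2O) = 94.195, so K2O mass = 10.361 g.
10.361/265.763 × 100 = 3.90 wt%.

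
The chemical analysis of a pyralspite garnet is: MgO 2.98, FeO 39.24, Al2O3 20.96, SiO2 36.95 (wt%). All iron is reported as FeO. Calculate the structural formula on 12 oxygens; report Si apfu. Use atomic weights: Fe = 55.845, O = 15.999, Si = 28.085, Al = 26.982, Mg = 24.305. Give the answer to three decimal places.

2.98 wt% MgO ÷ 40.304 g/mol = 0.07394 mol, giving 0.07394 Mg and 0.07394 O.
39.24 wt% FeO ÷ 71.844 g/mol = 0.54618 mol, giving 0.54618 Fe and 0.54618 O.
20.96 wt% Al2O3 ÷ 101.961 g/mol = 0.20557 mol, giving 0.41114 Al and 0.61671 O.
36.95 wt% SiO2 ÷ 60.083 g/mol = 0.61498 mol, giving 0.61498 Si and 1.22996 O.
Oxygen sums to 2.46679; scaling by 12/2.46679 = 4.86462 puts the formula on 12 O.
Si: 0.61498 × 4.86462 = 2.992 atoms per formula unit.

2.992 Si apfu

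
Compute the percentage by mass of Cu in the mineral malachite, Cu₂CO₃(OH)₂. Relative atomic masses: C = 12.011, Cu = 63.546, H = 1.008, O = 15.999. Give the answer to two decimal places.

M(Cu₂CO₃(OH)₂) = 221.114 g/mol.
Cu contributes 2 × 63.546 = 127.092 g per mole.
127.092/221.114 = 0.5748 → 57.48%.

57.48 wt%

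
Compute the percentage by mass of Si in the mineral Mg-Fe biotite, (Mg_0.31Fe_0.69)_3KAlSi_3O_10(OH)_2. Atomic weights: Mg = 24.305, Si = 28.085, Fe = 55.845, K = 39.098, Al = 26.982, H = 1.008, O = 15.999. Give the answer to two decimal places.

17.46 mass %

Formula mass = 0.93×24.305 + 2.07×55.845 + 1×39.098 + 1×26.982 + 3×28.085 + 12×15.999 + 2×1.008 = 482.542 g/mol, of which 84.255 g is Si.
So Si makes up 84.255/482.542 = 0.1746 of the mass, i.e. 17.46%.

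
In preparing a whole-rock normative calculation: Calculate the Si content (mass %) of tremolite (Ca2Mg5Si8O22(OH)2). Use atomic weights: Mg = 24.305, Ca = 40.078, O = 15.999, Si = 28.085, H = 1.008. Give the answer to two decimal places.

27.66 mass %

Formula mass = 2*40.078 + 5*24.305 + 8*28.085 + 24*15.999 + 2*1.008 = 812.353 g/mol, of which 224.680 g is Si.
So Si makes up 224.680/812.353 = 0.2766 of the mass, i.e. 27.66%.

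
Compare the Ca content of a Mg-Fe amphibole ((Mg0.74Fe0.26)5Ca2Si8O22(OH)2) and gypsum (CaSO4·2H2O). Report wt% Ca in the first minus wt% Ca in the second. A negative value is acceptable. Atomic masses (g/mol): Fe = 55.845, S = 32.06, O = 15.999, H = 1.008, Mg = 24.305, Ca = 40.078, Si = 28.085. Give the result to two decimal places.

-13.89 percentage points

Ca in (Mg0.74Fe0.26)5Ca2Si8O22(OH)2: molar mass 853.355 g/mol; 2×40.078 = 80.156 g → 9.39 wt%.
Ca in CaSO4·2H2O: molar mass 172.164 g/mol; 1×40.078 = 40.078 g → 23.28 wt%.
Difference = 9.39 − 23.28 = -13.89 percentage points.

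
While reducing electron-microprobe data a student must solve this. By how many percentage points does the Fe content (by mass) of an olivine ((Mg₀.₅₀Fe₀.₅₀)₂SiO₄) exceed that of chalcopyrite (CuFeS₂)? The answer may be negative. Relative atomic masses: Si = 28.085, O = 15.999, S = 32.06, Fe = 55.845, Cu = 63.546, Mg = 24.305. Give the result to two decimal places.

M((Mg₀.₅₀Fe₀.₅₀)₂SiO₄) = 172.231 g/mol, so wt% Fe = 55.845/172.231 × 100 = 32.42%.
M(CuFeS₂) = 183.511 g/mol, so wt% Fe = 55.845/183.511 × 100 = 30.43%.
32.42 − 30.43 = 1.99 pp.

1.99 percentage points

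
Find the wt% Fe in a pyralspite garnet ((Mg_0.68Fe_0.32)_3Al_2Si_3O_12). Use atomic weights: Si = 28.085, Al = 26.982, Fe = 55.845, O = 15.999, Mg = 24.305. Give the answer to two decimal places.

12.37 mass %

M((Mg_0.68Fe_0.32)_3Al_2Si_3O_12) = 433.400 g/mol.
Fe contributes 0.96 × 55.845 = 53.611 g per mole.
53.611/433.400 = 0.1237 → 12.37%.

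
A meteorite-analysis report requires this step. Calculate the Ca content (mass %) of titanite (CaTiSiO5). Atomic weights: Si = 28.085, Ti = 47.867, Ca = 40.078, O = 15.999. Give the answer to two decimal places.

20.45 mass %

Molar mass of CaTiSiO5: 1·40.078 + 1·47.867 + 1·28.085 + 5·15.999 = 196.025 g/mol.
Mass of Ca per formula unit: 1 × 40.078 = 40.078 g.
Weight fraction Ca = 40.078 / 196.025 = 0.2045.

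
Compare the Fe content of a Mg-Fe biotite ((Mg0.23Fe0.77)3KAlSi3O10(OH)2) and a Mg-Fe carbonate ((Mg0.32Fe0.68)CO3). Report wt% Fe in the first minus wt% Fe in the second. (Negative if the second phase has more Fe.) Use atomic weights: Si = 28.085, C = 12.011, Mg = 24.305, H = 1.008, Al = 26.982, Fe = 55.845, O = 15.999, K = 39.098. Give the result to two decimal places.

-9.59 percentage points

Fe in (Mg0.23Fe0.77)3KAlSi3O10(OH)2: molar mass 490.111 g/mol; 2.31×55.845 = 129.002 g → 26.32 wt%.
Fe in (Mg0.32Fe0.68)CO3: molar mass 105.760 g/mol; 0.68×55.845 = 37.975 g → 35.91 wt%.
Difference = 26.32 − 35.91 = -9.59 percentage points.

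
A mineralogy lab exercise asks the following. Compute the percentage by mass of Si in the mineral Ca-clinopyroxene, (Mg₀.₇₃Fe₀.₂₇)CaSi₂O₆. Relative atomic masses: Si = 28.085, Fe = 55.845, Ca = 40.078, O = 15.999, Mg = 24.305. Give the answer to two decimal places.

Formula mass = 0.73*24.305 + 0.27*55.845 + 1*40.078 + 2*28.085 + 6*15.999 = 225.063 g/mol, of which 56.170 g is Si.
So Si makes up 56.170/225.063 = 0.2496 of the mass, i.e. 24.96%.

24.96 wt%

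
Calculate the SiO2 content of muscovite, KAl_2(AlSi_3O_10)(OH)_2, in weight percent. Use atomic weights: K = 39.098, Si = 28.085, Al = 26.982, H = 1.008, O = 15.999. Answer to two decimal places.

45.25 wt%

Molar mass of KAl_2(AlSi_3O_10)(OH)_2 = 1*39.098 + 3*26.982 + 3*28.085 + 12*15.999 + 2*1.008 = 398.303 g/mol.
Each formula unit contains 3 Si, equivalent to 3/1 = 3.0000 mol SiO2.
M(SiO2) = 1×28.085 + 2×15.999 = 60.083 g/mol.
Mass of SiO2 per formula unit = 3.0000 × 60.083 = 180.249 g.
SiO2 wt% = 180.249 / 398.303 × 100 = 45.25%.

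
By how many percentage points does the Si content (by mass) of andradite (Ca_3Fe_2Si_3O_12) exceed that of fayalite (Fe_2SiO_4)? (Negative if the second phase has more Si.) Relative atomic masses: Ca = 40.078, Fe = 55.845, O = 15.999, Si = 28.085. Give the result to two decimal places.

2.80 percentage points

M(Ca_3Fe_2Si_3O_12) = 508.167 g/mol, so wt% Si = 84.255/508.167 × 100 = 16.58%.
M(Fe_2SiO_4) = 203.771 g/mol, so wt% Si = 28.085/203.771 × 100 = 13.78%.
16.58 − 13.78 = 2.80 pp.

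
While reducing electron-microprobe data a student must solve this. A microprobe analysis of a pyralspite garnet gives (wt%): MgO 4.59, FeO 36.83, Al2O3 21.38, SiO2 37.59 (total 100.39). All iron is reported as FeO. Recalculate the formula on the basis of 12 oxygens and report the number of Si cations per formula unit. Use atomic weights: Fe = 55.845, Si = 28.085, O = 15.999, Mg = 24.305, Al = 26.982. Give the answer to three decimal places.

MgO: 4.59/40.304 = 0.11388 mol → 0.11388 mol Mg, 0.11388 mol O.
FeO: 36.83/71.844 = 0.51264 mol → 0.51264 mol Fe, 0.51264 mol O.
Al2O3: 21.38/101.961 = 0.20969 mol → 0.41938 mol Al, 0.62907 mol O.
SiO2: 37.59/60.083 = 0.62563 mol → 0.62563 mol Si, 1.25126 mol O.
Total oxygen = 2.50685 mol. Normalization factor = 12/2.50685 = 4.78688.
Si per 12 O = 0.62563 × 4.78688 = 2.995.

2.995 Si apfu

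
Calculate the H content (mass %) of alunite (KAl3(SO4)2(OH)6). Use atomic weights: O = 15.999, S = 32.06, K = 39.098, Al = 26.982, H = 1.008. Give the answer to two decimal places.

M(KAl3(SO4)2(OH)6) = 414.198 g/mol.
H contributes 6 × 1.008 = 6.048 g per mole.
6.048/414.198 = 0.0146 → 1.46%.

1.46 mass %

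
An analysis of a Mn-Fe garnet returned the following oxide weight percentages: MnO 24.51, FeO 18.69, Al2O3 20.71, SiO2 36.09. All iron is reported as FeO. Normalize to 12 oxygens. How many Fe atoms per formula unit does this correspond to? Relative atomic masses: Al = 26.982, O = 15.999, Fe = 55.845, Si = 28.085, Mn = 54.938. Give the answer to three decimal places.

1.292 Fe apfu

MnO: 24.51/70.937 = 0.34552 mol → 0.34552 mol Mn, 0.34552 mol O.
FeO: 18.69/71.844 = 0.26015 mol → 0.26015 mol Fe, 0.26015 mol O.
Al2O3: 20.71/101.961 = 0.20312 mol → 0.40624 mol Al, 0.60936 mol O.
SiO2: 36.09/60.083 = 0.60067 mol → 0.60067 mol Si, 1.20134 mol O.
Total oxygen = 2.41637 mol. Normalization factor = 12/2.41637 = 4.96613.
Fe per 12 O = 0.26015 × 4.96613 = 1.292.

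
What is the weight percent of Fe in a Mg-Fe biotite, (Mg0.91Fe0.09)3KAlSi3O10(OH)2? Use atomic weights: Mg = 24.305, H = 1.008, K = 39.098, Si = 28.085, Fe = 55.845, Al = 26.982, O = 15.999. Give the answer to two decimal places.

Molar mass of (Mg0.91Fe0.09)3KAlSi3O10(OH)2: 2.73·24.305 + 0.27·55.845 + 1·39.098 + 1·26.982 + 3·28.085 + 12·15.999 + 2·1.008 = 425.770 g/mol.
Mass of Fe per formula unit: 0.27 × 55.845 = 15.078 g.
Weight fraction Fe = 15.078 / 425.770 = 0.0354.

3.54 mass %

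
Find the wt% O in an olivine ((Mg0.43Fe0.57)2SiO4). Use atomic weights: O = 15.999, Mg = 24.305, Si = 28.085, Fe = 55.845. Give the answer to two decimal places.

36.23 wt%

Formula mass = 0.86*24.305 + 1.14*55.845 + 1*28.085 + 4*15.999 = 176.647 g/mol, of which 63.996 g is O.
So O makes up 63.996/176.647 = 0.3623 of the mass, i.e. 36.23%.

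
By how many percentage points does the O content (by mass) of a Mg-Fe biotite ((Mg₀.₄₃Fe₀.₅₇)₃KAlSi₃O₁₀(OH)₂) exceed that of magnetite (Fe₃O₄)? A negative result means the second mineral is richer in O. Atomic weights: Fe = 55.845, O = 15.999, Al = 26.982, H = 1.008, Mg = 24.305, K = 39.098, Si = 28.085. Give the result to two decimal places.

M((Mg₀.₄₃Fe₀.₅₇)₃KAlSi₃O₁₀(OH)₂) = 471.187 g/mol, so wt% O = 191.988/471.187 × 100 = 40.75%.
M(Fe₃O₄) = 231.531 g/mol, so wt% O = 63.996/231.531 × 100 = 27.64%.
40.75 − 27.64 = 13.11 pp.

13.11 percentage points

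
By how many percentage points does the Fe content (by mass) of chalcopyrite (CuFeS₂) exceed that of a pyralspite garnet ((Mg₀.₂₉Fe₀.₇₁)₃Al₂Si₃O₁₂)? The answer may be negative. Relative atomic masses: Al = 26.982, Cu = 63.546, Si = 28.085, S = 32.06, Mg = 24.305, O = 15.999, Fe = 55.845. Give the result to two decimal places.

First mineral: 55.845 g Fe in 183.511 g formula = 30.43 wt% Fe.
Second mineral: 118.950 g Fe in 470.302 g formula = 25.29 wt% Fe.
30.43% − 25.29% gives a difference of 5.14 percentage points.

5.14 percentage points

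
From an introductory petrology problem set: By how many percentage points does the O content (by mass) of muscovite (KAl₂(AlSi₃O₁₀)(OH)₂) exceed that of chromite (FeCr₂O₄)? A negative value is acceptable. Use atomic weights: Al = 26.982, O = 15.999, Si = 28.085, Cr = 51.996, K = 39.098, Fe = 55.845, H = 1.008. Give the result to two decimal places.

First mineral: 191.988 g O in 398.303 g formula = 48.20 wt% O.
Second mineral: 63.996 g O in 223.833 g formula = 28.59 wt% O.
48.20% − 28.59% gives a difference of 19.61 percentage points.

19.61 percentage points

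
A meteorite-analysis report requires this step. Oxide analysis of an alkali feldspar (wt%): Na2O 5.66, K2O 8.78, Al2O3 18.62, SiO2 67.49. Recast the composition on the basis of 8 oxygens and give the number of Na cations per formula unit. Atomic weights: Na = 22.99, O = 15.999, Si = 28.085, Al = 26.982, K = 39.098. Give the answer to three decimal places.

0.490 Na apfu

5.66 wt% Na2O ÷ 61.979 g/mol = 0.09132 mol, giving 0.18264 Na and 0.09132 O.
8.78 wt% K2O ÷ 94.195 g/mol = 0.09321 mol, giving 0.18642 K and 0.09321 O.
18.62 wt% Al2O3 ÷ 101.961 g/mol = 0.18262 mol, giving 0.36524 Al and 0.54786 O.
67.49 wt% SiO2 ÷ 60.083 g/mol = 1.12328 mol, giving 1.12328 Si and 2.24656 O.
Oxygen sums to 2.97895; scaling by 8/2.97895 = 2.68551 puts the formula on 8 O.
Na: 0.18264 × 2.68551 = 0.490 atoms per formula unit.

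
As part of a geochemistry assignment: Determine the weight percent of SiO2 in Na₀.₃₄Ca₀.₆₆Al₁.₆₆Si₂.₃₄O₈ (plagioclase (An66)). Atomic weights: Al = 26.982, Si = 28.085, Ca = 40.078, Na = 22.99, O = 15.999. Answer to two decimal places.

51.54 wt%

Formula mass = 272.769 g/mol.
2.34 Si → 2.3400 mol SiO2 per formula unit; M(SiO2) = 60.083, so SiO2 mass = 140.594 g.
140.594/272.769 × 100 = 51.54 wt%.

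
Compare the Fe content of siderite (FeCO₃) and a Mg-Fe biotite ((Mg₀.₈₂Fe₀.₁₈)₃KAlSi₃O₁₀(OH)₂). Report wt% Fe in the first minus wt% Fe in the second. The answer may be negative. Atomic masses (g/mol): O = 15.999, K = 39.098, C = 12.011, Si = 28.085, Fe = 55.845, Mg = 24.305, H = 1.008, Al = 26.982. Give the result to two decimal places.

M(FeCO₃) = 115.853 g/mol, so wt% Fe = 55.845/115.853 × 100 = 48.20%.
M((Mg₀.₈₂Fe₀.₁₈)₃KAlSi₃O₁₀(OH)₂) = 434.286 g/mol, so wt% Fe = 30.156/434.286 × 100 = 6.94%.
48.20 − 6.94 = 41.26 pp.

41.26 percentage points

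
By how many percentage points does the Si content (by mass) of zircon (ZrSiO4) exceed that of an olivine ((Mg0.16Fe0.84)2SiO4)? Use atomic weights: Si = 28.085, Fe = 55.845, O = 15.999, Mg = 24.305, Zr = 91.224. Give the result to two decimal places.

First mineral: 28.085 g Si in 183.305 g formula = 15.32 wt% Si.
Second mineral: 28.085 g Si in 193.678 g formula = 14.50 wt% Si.
15.32% − 14.50% gives a difference of 0.82 percentage points.

0.82 percentage points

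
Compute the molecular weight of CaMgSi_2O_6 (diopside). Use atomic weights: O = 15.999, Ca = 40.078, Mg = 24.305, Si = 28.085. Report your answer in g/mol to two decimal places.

216.55 g/mol

M = 1·40.078 + 1·24.305 + 2·28.085 + 6·15.999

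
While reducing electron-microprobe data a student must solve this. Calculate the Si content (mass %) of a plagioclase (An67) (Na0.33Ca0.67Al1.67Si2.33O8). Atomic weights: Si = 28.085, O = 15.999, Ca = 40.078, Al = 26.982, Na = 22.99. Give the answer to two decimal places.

23.98 mass %

M(Na0.33Ca0.67Al1.67Si2.33O8) = 272.929 g/mol.
Si contributes 2.33 × 28.085 = 65.438 g per mole.
65.438/272.929 = 0.2398 → 23.98%.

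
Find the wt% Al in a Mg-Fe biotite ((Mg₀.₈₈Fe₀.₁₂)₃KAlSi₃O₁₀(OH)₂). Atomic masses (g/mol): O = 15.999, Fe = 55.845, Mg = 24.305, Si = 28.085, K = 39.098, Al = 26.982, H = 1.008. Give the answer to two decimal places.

Molar mass of (Mg₀.₈₈Fe₀.₁₂)₃KAlSi₃O₁₀(OH)₂: 2.64×24.305 + 0.36×55.845 + 1×39.098 + 1×26.982 + 3×28.085 + 12×15.999 + 2×1.008 = 428.608 g/mol.
Mass of Al per formula unit: 1 × 26.982 = 26.982 g.
Weight fraction Al = 26.982 / 428.608 = 0.0630.

6.30 mass %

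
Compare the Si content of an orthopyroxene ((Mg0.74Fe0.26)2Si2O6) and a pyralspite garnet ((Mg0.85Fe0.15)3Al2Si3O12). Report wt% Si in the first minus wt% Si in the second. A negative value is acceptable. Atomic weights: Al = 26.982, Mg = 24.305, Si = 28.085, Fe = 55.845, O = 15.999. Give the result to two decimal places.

5.67 percentage points

M((Mg0.74Fe0.26)2Si2O6) = 217.175 g/mol, so wt% Si = 56.170/217.175 × 100 = 25.86%.
M((Mg0.85Fe0.15)3Al2Si3O12) = 417.315 g/mol, so wt% Si = 84.255/417.315 × 100 = 20.19%.
25.86 − 20.19 = 5.67 pp.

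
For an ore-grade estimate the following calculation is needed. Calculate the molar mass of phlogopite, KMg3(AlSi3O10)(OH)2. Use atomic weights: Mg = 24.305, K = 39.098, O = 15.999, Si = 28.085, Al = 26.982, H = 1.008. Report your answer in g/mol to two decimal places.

K: 1 × 39.098 = 39.0980
Mg: 3 × 24.305 = 72.9150
Al: 1 × 26.982 = 26.9820
Si: 3 × 28.085 = 84.2550
O: 12 × 15.999 = 191.9880
H: 2 × 1.008 = 2.0160
Summing the contributions gives the formula mass.

417.25 g/mol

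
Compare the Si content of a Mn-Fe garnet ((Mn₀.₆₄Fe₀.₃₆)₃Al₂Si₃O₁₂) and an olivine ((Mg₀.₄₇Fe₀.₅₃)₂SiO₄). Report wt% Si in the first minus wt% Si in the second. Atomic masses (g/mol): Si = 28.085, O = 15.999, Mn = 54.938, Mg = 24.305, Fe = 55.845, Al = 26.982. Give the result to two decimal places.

0.86 percentage points

M((Mn₀.₆₄Fe₀.₃₆)₃Al₂Si₃O₁₂) = 496.001 g/mol, so wt% Si = 84.255/496.001 × 100 = 16.99%.
M((Mg₀.₄₇Fe₀.₅₃)₂SiO₄) = 174.123 g/mol, so wt% Si = 28.085/174.123 × 100 = 16.13%.
16.99 − 16.13 = 0.86 pp.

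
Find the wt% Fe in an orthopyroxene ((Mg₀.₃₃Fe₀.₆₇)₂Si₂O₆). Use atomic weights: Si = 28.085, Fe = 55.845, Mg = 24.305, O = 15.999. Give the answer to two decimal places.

30.79 wt%

M((Mg₀.₃₃Fe₀.₆₇)₂Si₂O₆) = 243.038 g/mol.
Fe contributes 1.34 × 55.845 = 74.832 g per mole.
74.832/243.038 = 0.3079 → 30.79%.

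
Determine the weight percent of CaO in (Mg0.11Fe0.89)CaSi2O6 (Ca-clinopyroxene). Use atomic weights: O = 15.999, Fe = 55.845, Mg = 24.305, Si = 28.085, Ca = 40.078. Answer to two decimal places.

22.92 wt%

Formula mass = 244.618 g/mol.
1 Ca → 1.0000 mol CaO per formula unit; M(CaO) = 56.077, so CaO mass = 56.077 g.
56.077/244.618 × 100 = 22.92 wt%.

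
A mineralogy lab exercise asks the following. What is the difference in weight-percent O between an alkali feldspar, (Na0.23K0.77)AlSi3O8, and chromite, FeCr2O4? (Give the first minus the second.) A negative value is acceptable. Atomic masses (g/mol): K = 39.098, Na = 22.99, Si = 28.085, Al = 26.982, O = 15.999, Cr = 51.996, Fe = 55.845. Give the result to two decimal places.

18.02 percentage points

M((Na0.23K0.77)AlSi3O8) = 274.622 g/mol, so wt% O = 127.992/274.622 × 100 = 46.61%.
M(FeCr2O4) = 223.833 g/mol, so wt% O = 63.996/223.833 × 100 = 28.59%.
46.61 − 28.59 = 18.02 pp.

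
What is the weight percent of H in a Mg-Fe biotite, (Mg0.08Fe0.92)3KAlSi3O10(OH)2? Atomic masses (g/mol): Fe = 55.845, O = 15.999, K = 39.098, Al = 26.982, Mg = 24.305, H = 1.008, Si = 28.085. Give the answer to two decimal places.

Formula mass = 0.24×24.305 + 2.76×55.845 + 1×39.098 + 1×26.982 + 3×28.085 + 12×15.999 + 2×1.008 = 504.304 g/mol, of which 2.016 g is H.
So H makes up 2.016/504.304 = 0.0040 of the mass, i.e. 0.40%.

0.40 mass %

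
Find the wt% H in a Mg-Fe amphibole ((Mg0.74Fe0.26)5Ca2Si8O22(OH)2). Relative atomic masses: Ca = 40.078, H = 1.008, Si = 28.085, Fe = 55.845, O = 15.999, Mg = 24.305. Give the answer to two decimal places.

0.24 weight percent

M((Mg0.74Fe0.26)5Ca2Si8O22(OH)2) = 853.355 g/mol.
H contributes 2 × 1.008 = 2.016 g per mole.
2.016/853.355 = 0.0024 → 0.24%.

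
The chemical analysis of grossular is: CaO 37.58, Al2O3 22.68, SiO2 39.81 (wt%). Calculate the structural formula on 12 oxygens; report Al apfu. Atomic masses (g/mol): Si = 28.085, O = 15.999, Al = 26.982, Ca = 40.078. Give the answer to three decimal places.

CaO: 37.58/56.077 = 0.67015 mol → 0.67015 mol Ca, 0.67015 mol O.
Al2O3: 22.68/101.961 = 0.22244 mol → 0.44488 mol Al, 0.66732 mol O.
SiO2: 39.81/60.083 = 0.66258 mol → 0.66258 mol Si, 1.32516 mol O.
Total oxygen = 2.66263 mol. Normalization factor = 12/2.66263 = 4.50682.
Al per 12 O = 0.44488 × 4.50682 = 2.005.

2.005 Al apfu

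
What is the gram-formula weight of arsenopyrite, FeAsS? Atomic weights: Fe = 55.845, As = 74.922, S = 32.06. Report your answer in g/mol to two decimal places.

The formula mass is the sum 1*55.845 + 1*74.922 + 1*32.06.

162.83 g/mol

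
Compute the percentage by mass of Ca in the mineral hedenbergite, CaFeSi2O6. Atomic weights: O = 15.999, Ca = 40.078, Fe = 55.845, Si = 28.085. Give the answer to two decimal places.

Formula mass = 1·40.078 + 1·55.845 + 2·28.085 + 6·15.999 = 248.087 g/mol, of which 40.078 g is Ca.
So Ca makes up 40.078/248.087 = 0.1615 of the mass, i.e. 16.15%.

16.15 weight percent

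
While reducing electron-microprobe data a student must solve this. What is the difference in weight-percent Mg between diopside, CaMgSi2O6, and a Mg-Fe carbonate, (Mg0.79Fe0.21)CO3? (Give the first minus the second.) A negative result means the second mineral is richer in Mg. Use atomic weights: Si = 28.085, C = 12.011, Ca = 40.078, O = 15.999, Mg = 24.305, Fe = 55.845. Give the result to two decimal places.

-9.89 percentage points

First mineral: 24.305 g Mg in 216.547 g formula = 11.22 wt% Mg.
Second mineral: 19.201 g Mg in 90.936 g formula = 21.11 wt% Mg.
11.22% − 21.11% gives a difference of -9.89 percentage points.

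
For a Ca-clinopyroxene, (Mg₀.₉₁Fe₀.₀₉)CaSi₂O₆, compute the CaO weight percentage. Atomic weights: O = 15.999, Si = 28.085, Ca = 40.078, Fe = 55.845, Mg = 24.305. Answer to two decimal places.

Molar mass of (Mg₀.₉₁Fe₀.₀₉)CaSi₂O₆ = 0.91*24.305 + 0.09*55.845 + 1*40.078 + 2*28.085 + 6*15.999 = 219.386 g/mol.
Each formula unit contains 1 Ca, equivalent to 1/1 = 1.0000 mol CaO.
M(CaO) = 1×40.078 + 1×15.999 = 56.077 g/mol.
Mass of CaO per formula unit = 1.0000 × 56.077 = 56.077 g.
CaO wt% = 56.077 / 219.386 × 100 = 25.56%.

25.56 wt%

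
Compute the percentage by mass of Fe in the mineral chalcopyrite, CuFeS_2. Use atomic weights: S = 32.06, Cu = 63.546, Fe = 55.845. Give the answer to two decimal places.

M(CuFeS_2) = 183.511 g/mol.
Fe contributes 1 × 55.845 = 55.845 g per mole.
55.845/183.511 = 0.3043 → 30.43%.

30.43 weight percent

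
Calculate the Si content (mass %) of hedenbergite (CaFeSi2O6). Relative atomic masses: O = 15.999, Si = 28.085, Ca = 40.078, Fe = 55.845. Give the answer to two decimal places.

M(CaFeSi2O6) = 248.087 g/mol.
Si contributes 2 × 28.085 = 56.170 g per mole.
56.170/248.087 = 0.2264 → 22.64%.

22.64 mass %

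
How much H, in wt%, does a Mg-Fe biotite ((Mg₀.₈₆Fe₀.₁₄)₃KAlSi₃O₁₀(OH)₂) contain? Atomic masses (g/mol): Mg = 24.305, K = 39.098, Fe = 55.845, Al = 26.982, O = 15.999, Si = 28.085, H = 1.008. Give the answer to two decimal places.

0.47 wt%

Formula mass = 2.58*24.305 + 0.42*55.845 + 1*39.098 + 1*26.982 + 3*28.085 + 12*15.999 + 2*1.008 = 430.501 g/mol, of which 2.016 g is H.
So H makes up 2.016/430.501 = 0.0047 of the mass, i.e. 0.47%.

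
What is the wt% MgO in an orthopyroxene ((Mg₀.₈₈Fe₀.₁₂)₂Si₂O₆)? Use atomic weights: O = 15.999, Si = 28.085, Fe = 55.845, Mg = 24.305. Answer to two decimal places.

Molar mass of (Mg₀.₈₈Fe₀.₁₂)₂Si₂O₆ = 1.76·24.305 + 0.24·55.845 + 2·28.085 + 6·15.999 = 208.344 g/mol.
Each formula unit contains 1.76 Mg, equivalent to 1.76/1 = 1.7600 mol MgO.
M(MgO) = 1×24.305 + 1×15.999 = 40.304 g/mol.
Mass of MgO per formula unit = 1.7600 × 40.304 = 70.935 g.
MgO wt% = 70.935 / 208.344 × 100 = 34.05%.

34.05 wt%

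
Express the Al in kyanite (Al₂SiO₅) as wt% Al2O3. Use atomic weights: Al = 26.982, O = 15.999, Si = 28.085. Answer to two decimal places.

Molar mass of Al₂SiO₅ = 2×26.982 + 1×28.085 + 5×15.999 = 162.044 g/mol.
Each formula unit contains 2 Al, equivalent to 2/2 = 1.0000 mol Al2O3.
M(Al2O3) = 2×26.982 + 3×15.999 = 101.961 g/mol.
Mass of Al2O3 per formula unit = 1.0000 × 101.961 = 101.961 g.
Al2O3 wt% = 101.961 / 162.044 × 100 = 62.92%.

62.92 wt%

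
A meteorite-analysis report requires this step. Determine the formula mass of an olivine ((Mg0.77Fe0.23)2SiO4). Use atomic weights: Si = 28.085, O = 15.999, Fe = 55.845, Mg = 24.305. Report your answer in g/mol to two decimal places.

155.20 g/mol

The formula mass is the sum 1.54·24.305 + 0.46·55.845 + 1·28.085 + 4·15.999.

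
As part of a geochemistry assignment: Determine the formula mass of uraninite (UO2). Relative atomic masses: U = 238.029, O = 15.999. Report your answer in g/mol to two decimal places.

M = 1·238.029 + 2·15.999

270.03 g/mol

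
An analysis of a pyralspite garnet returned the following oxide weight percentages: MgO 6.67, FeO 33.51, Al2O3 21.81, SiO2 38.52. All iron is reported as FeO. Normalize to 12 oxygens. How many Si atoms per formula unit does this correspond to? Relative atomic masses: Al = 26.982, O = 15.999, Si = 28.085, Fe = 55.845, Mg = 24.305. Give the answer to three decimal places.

MgO: 6.67/40.304 = 0.16549 mol → 0.16549 mol Mg, 0.16549 mol O.
FeO: 33.51/71.844 = 0.46643 mol → 0.46643 mol Fe, 0.46643 mol O.
Al2O3: 21.81/101.961 = 0.21391 mol → 0.42782 mol Al, 0.64173 mol O.
SiO2: 38.52/60.083 = 0.64111 mol → 0.64111 mol Si, 1.28222 mol O.
Total oxygen = 2.55587 mol. Normalization factor = 12/2.55587 = 4.69507.
Si per 12 O = 0.64111 × 4.69507 = 3.010.

3.010 Si apfu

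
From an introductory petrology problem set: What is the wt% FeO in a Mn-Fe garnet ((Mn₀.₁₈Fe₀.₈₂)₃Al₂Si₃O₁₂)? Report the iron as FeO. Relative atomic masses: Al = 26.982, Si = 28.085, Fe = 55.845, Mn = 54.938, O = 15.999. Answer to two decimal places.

Formula mass = 497.252 g/mol.
2.46 Fe → 2.4600 mol FeO per formula unit; M(FeO) = 71.844, so FeO mass = 176.736 g.
176.736/497.252 × 100 = 35.54 wt%.

35.54 wt%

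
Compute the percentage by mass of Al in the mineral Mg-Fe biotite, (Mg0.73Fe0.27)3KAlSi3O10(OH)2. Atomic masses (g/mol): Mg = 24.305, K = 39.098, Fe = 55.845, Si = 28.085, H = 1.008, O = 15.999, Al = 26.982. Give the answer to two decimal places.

6.09 mass %

Formula mass = 2.19×24.305 + 0.81×55.845 + 1×39.098 + 1×26.982 + 3×28.085 + 12×15.999 + 2×1.008 = 442.801 g/mol, of which 26.982 g is Al.
So Al makes up 26.982/442.801 = 0.0609 of the mass, i.e. 6.09%.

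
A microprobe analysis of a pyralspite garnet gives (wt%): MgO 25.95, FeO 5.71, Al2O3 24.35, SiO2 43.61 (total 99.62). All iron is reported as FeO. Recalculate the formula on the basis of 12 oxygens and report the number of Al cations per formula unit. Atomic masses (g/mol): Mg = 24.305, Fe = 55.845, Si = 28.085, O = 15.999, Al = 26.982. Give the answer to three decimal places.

MgO (M=40.304): mol = 0.64386; Mg = 0.64386, O = 0.64386.
FeO (M=71.844): mol = 0.07948; Fe = 0.07948, O = 0.07948.
Al2O3 (M=101.961): mol = 0.23882; Al = 0.47764, O = 0.71646.
SiO2 (M=60.083): mol = 0.72583; Si = 0.72583, O = 1.45166.
ΣO = 2.89146; factor = 12/ΣO = 4.15015.
Al apfu = 0.47764 × 4.15015 = 1.982.

1.982 Al apfu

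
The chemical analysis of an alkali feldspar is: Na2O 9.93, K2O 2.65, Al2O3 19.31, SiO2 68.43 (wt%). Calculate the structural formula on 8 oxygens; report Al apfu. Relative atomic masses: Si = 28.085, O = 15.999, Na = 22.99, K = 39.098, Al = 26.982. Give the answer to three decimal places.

0.999 Al apfu

9.93 wt% Na2O ÷ 61.979 g/mol = 0.16022 mol, giving 0.32044 Na and 0.16022 O.
2.65 wt% K2O ÷ 94.195 g/mol = 0.02813 mol, giving 0.05626 K and 0.02813 O.
19.31 wt% Al2O3 ÷ 101.961 g/mol = 0.18939 mol, giving 0.37878 Al and 0.56817 O.
68.43 wt% SiO2 ÷ 60.083 g/mol = 1.13892 mol, giving 1.13892 Si and 2.27784 O.
Oxygen sums to 3.03436; scaling by 8/3.03436 = 2.63647 puts the formula on 8 O.
Al: 0.37878 × 2.63647 = 0.999 atoms per formula unit.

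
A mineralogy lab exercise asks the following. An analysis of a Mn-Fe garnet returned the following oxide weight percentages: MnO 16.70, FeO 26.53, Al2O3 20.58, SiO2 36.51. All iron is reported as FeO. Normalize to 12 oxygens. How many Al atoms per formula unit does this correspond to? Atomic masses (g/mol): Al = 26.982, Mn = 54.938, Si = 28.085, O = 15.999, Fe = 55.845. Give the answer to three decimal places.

MnO: 16.70/70.937 = 0.23542 mol → 0.23542 mol Mn, 0.23542 mol O.
FeO: 26.53/71.844 = 0.36927 mol → 0.36927 mol Fe, 0.36927 mol O.
Al2O3: 20.58/101.961 = 0.20184 mol → 0.40368 mol Al, 0.60552 mol O.
SiO2: 36.51/60.083 = 0.60766 mol → 0.60766 mol Si, 1.21532 mol O.
Total oxygen = 2.42553 mol. Normalization factor = 12/2.42553 = 4.94737.
Al per 12 O = 0.40368 × 4.94737 = 1.997.

1.997 Al apfu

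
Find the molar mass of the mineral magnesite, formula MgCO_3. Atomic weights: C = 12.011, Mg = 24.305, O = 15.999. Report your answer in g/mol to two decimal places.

84.31 g/mol

Mg: 1 × 24.305 = 24.3050
C: 1 × 12.011 = 12.0110
O: 3 × 15.999 = 47.9970
Summing the contributions gives the formula mass.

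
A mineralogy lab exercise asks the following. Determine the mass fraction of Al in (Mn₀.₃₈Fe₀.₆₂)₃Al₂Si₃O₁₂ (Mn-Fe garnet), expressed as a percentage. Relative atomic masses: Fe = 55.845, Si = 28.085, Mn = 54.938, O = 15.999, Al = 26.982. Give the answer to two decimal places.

Molar mass of (Mn₀.₃₈Fe₀.₆₂)₃Al₂Si₃O₁₂: 1.14×54.938 + 1.86×55.845 + 2×26.982 + 3×28.085 + 12×15.999 = 496.708 g/mol.
Mass of Al per formula unit: 2 × 26.982 = 53.964 g.
Weight fraction Al = 53.964 / 496.708 = 0.1086.

10.86 mass %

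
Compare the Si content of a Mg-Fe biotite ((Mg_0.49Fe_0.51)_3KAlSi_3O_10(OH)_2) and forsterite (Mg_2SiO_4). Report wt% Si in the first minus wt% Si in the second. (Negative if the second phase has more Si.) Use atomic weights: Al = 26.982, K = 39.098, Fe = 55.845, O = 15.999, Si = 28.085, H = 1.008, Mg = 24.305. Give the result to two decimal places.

First mineral: 84.255 g Si in 465.510 g formula = 18.10 wt% Si.
Second mineral: 28.085 g Si in 140.691 g formula = 19.96 wt% Si.
18.10% − 19.96% gives a difference of -1.86 percentage points.

-1.86 percentage points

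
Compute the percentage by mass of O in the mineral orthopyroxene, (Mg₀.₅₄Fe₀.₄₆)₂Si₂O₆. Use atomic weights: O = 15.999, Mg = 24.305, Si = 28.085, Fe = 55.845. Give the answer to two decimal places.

41.77 mass %

Molar mass of (Mg₀.₅₄Fe₀.₄₆)₂Si₂O₆: 1.08*24.305 + 0.92*55.845 + 2*28.085 + 6*15.999 = 229.791 g/mol.
Mass of O per formula unit: 6 × 15.999 = 95.994 g.
Weight fraction O = 95.994 / 229.791 = 0.4177.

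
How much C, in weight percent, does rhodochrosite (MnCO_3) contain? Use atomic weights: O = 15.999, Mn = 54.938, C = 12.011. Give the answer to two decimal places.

10.45 weight percent

M(MnCO_3) = 114.946 g/mol.
C contributes 1 × 12.011 = 12.011 g per mole.
12.011/114.946 = 0.1045 → 10.45%.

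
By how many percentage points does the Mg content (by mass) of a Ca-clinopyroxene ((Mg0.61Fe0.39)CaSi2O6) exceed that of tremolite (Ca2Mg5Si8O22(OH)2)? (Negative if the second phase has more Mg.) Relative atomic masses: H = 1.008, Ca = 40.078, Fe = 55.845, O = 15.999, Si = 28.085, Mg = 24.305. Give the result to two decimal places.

M((Mg0.61Fe0.39)CaSi2O6) = 228.848 g/mol, so wt% Mg = 14.826/228.848 × 100 = 6.48%.
M(Ca2Mg5Si8O22(OH)2) = 812.353 g/mol, so wt% Mg = 121.525/812.353 × 100 = 14.96%.
6.48 − 14.96 = -8.48 pp.

-8.48 percentage points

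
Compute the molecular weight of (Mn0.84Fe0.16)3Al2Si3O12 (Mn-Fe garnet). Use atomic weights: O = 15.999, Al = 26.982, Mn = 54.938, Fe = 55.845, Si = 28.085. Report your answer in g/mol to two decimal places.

Mn: 2.52 × 54.938 = 138.4438
Fe: 0.48 × 55.845 = 26.8056
Al: 2 × 26.982 = 53.9640
Si: 3 × 28.085 = 84.2550
O: 12 × 15.999 = 191.9880
Summing the contributions gives the formula mass.

495.46 g/mol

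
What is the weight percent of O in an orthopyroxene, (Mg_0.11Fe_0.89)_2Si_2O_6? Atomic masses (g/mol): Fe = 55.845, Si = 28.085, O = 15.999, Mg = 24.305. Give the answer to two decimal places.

37.36 weight percent

M((Mg_0.11Fe_0.89)_2Si_2O_6) = 256.915 g/mol.
O contributes 6 × 15.999 = 95.994 g per mole.
95.994/256.915 = 0.3736 → 37.36%.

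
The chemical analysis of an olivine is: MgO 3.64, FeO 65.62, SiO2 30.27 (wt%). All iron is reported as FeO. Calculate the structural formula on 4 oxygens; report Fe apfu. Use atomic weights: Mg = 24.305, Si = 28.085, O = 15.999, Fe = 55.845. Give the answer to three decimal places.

1.816 Fe apfu

MgO (M=40.304): mol = 0.09031; Mg = 0.09031, O = 0.09031.
FeO (M=71.844): mol = 0.91337; Fe = 0.91337, O = 0.91337.
SiO2 (M=60.083): mol = 0.50380; Si = 0.50380, O = 1.00760.
ΣO = 2.01128; factor = 4/ΣO = 1.98878.
Fe apfu = 0.91337 × 1.98878 = 1.816.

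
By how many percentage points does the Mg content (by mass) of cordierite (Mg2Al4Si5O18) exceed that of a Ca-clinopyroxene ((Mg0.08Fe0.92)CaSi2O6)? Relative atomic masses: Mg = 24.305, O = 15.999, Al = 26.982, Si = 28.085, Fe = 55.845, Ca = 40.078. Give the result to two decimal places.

7.52 percentage points

First mineral: 48.610 g Mg in 584.945 g formula = 8.31 wt% Mg.
Second mineral: 1.944 g Mg in 245.564 g formula = 0.79 wt% Mg.
8.31% − 0.79% gives a difference of 7.52 percentage points.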